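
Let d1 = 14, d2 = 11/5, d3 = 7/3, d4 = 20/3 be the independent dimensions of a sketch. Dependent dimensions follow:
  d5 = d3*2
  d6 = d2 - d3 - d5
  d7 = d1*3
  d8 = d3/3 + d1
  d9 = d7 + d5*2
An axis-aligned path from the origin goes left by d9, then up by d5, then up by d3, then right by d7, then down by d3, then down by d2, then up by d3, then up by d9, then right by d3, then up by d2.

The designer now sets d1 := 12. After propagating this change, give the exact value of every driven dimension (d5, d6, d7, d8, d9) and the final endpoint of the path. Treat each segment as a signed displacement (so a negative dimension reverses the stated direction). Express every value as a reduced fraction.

d5 = 14/3
d6 = -24/5
d7 = 36
d8 = 115/9
d9 = 136/3
endpoint = (-7, 157/3)

Apply edit: d1 := 12
  d5 = d3*2 = 14/3
  d6 = d2 - d3 - d5 = -24/5
  d7 = d1*3 = 36
  d8 = d3/3 + d1 = 115/9
  d9 = d7 + d5*2 = 136/3
Walk from origin (0, 0):
  seg 1: left by d9 = 136/3 → (-136/3, 0)
  seg 2: up by d5 = 14/3 → (-136/3, 14/3)
  seg 3: up by d3 = 7/3 → (-136/3, 7)
  seg 4: right by d7 = 36 → (-28/3, 7)
  seg 5: down by d3 = 7/3 → (-28/3, 14/3)
  seg 6: down by d2 = 11/5 → (-28/3, 37/15)
  seg 7: up by d3 = 7/3 → (-28/3, 24/5)
  seg 8: up by d9 = 136/3 → (-28/3, 752/15)
  seg 9: right by d3 = 7/3 → (-7, 752/15)
  seg 10: up by d2 = 11/5 → (-7, 157/3)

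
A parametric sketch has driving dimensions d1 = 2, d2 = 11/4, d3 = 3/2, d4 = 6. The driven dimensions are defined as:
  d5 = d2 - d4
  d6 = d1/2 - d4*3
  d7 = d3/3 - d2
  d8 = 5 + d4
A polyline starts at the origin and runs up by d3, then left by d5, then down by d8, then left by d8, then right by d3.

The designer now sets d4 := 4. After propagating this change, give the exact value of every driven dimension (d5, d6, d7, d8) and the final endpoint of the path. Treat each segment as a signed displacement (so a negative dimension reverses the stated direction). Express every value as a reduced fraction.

Apply edit: d4 := 4
  d5 = d2 - d4 = -5/4
  d6 = d1/2 - d4*3 = -11
  d7 = d3/3 - d2 = -9/4
  d8 = 5 + d4 = 9
Walk from origin (0, 0):
  seg 1: up by d3 = 3/2 → (0, 3/2)
  seg 2: left by d5 = -5/4 → (5/4, 3/2)
  seg 3: down by d8 = 9 → (5/4, -15/2)
  seg 4: left by d8 = 9 → (-31/4, -15/2)
  seg 5: right by d3 = 3/2 → (-25/4, -15/2)

d5 = -5/4
d6 = -11
d7 = -9/4
d8 = 9
endpoint = (-25/4, -15/2)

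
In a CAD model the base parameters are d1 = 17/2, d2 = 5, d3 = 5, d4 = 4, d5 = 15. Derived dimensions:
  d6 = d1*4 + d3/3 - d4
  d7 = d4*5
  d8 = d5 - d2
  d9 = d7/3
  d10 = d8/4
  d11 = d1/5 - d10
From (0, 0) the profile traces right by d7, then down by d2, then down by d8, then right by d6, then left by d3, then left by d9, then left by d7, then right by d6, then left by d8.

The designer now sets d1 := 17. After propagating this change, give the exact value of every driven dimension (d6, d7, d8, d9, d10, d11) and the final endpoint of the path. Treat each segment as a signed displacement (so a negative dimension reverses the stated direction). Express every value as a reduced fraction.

Apply edit: d1 := 17
  d6 = d1*4 + d3/3 - d4 = 197/3
  d7 = d4*5 = 20
  d8 = d5 - d2 = 10
  d9 = d7/3 = 20/3
  d10 = d8/4 = 5/2
  d11 = d1/5 - d10 = 9/10
Walk from origin (0, 0):
  seg 1: right by d7 = 20 → (20, 0)
  seg 2: down by d2 = 5 → (20, -5)
  seg 3: down by d8 = 10 → (20, -15)
  seg 4: right by d6 = 197/3 → (257/3, -15)
  seg 5: left by d3 = 5 → (242/3, -15)
  seg 6: left by d9 = 20/3 → (74, -15)
  seg 7: left by d7 = 20 → (54, -15)
  seg 8: right by d6 = 197/3 → (359/3, -15)
  seg 9: left by d8 = 10 → (329/3, -15)

d6 = 197/3
d7 = 20
d8 = 10
d9 = 20/3
d10 = 5/2
d11 = 9/10
endpoint = (329/3, -15)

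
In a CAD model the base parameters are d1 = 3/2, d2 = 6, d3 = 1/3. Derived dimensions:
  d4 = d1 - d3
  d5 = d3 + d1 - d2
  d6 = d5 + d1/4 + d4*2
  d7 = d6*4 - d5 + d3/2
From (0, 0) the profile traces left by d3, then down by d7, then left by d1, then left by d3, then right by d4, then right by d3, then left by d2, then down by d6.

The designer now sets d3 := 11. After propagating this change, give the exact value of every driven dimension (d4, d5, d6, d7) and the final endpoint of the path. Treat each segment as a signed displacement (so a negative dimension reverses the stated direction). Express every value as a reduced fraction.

Apply edit: d3 := 11
  d4 = d1 - d3 = -19/2
  d5 = d3 + d1 - d2 = 13/2
  d6 = d5 + d1/4 + d4*2 = -97/8
  d7 = d6*4 - d5 + d3/2 = -99/2
Walk from origin (0, 0):
  seg 1: left by d3 = 11 → (-11, 0)
  seg 2: down by d7 = -99/2 → (-11, 99/2)
  seg 3: left by d1 = 3/2 → (-25/2, 99/2)
  seg 4: left by d3 = 11 → (-47/2, 99/2)
  seg 5: right by d4 = -19/2 → (-33, 99/2)
  seg 6: right by d3 = 11 → (-22, 99/2)
  seg 7: left by d2 = 6 → (-28, 99/2)
  seg 8: down by d6 = -97/8 → (-28, 493/8)

d4 = -19/2
d5 = 13/2
d6 = -97/8
d7 = -99/2
endpoint = (-28, 493/8)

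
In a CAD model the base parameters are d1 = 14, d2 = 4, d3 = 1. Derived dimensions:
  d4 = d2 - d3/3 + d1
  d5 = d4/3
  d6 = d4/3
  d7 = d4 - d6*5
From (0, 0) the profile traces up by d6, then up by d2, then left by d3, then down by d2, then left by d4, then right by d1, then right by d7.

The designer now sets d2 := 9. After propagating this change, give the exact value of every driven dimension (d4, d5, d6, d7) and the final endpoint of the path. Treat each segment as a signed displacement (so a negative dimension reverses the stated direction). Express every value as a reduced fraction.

Apply edit: d2 := 9
  d4 = d2 - d3/3 + d1 = 68/3
  d5 = d4/3 = 68/9
  d6 = d4/3 = 68/9
  d7 = d4 - d6*5 = -136/9
Walk from origin (0, 0):
  seg 1: up by d6 = 68/9 → (0, 68/9)
  seg 2: up by d2 = 9 → (0, 149/9)
  seg 3: left by d3 = 1 → (-1, 149/9)
  seg 4: down by d2 = 9 → (-1, 68/9)
  seg 5: left by d4 = 68/3 → (-71/3, 68/9)
  seg 6: right by d1 = 14 → (-29/3, 68/9)
  seg 7: right by d7 = -136/9 → (-223/9, 68/9)

d4 = 68/3
d5 = 68/9
d6 = 68/9
d7 = -136/9
endpoint = (-223/9, 68/9)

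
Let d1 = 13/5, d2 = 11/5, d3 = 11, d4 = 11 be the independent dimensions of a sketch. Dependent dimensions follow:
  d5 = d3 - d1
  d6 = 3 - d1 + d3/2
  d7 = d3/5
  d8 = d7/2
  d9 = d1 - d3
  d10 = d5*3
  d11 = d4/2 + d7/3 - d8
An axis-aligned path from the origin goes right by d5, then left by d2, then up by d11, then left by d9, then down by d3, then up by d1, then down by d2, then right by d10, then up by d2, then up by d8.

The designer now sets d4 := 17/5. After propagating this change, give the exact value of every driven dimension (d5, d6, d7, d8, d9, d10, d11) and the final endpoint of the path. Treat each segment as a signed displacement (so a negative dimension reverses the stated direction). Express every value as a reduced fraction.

Apply edit: d4 := 17/5
  d5 = d3 - d1 = 42/5
  d6 = 3 - d1 + d3/2 = 59/10
  d7 = d3/5 = 11/5
  d8 = d7/2 = 11/10
  d9 = d1 - d3 = -42/5
  d10 = d5*3 = 126/5
  d11 = d4/2 + d7/3 - d8 = 4/3
Walk from origin (0, 0):
  seg 1: right by d5 = 42/5 → (42/5, 0)
  seg 2: left by d2 = 11/5 → (31/5, 0)
  seg 3: up by d11 = 4/3 → (31/5, 4/3)
  seg 4: left by d9 = -42/5 → (73/5, 4/3)
  seg 5: down by d3 = 11 → (73/5, -29/3)
  seg 6: up by d1 = 13/5 → (73/5, -106/15)
  seg 7: down by d2 = 11/5 → (73/5, -139/15)
  seg 8: right by d10 = 126/5 → (199/5, -139/15)
  seg 9: up by d2 = 11/5 → (199/5, -106/15)
  seg 10: up by d8 = 11/10 → (199/5, -179/30)

d5 = 42/5
d6 = 59/10
d7 = 11/5
d8 = 11/10
d9 = -42/5
d10 = 126/5
d11 = 4/3
endpoint = (199/5, -179/30)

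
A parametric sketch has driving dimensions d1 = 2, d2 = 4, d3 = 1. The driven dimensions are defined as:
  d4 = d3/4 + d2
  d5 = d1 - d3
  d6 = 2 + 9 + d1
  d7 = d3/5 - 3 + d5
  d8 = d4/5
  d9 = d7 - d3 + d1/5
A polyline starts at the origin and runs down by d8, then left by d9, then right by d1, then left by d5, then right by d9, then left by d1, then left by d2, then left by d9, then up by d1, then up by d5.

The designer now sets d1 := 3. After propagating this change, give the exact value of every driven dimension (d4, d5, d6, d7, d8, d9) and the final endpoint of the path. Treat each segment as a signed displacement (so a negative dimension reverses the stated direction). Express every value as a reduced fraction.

Apply edit: d1 := 3
  d4 = d3/4 + d2 = 17/4
  d5 = d1 - d3 = 2
  d6 = 2 + 9 + d1 = 14
  d7 = d3/5 - 3 + d5 = -4/5
  d8 = d4/5 = 17/20
  d9 = d7 - d3 + d1/5 = -6/5
Walk from origin (0, 0):
  seg 1: down by d8 = 17/20 → (0, -17/20)
  seg 2: left by d9 = -6/5 → (6/5, -17/20)
  seg 3: right by d1 = 3 → (21/5, -17/20)
  seg 4: left by d5 = 2 → (11/5, -17/20)
  seg 5: right by d9 = -6/5 → (1, -17/20)
  seg 6: left by d1 = 3 → (-2, -17/20)
  seg 7: left by d2 = 4 → (-6, -17/20)
  seg 8: left by d9 = -6/5 → (-24/5, -17/20)
  seg 9: up by d1 = 3 → (-24/5, 43/20)
  seg 10: up by d5 = 2 → (-24/5, 83/20)

d4 = 17/4
d5 = 2
d6 = 14
d7 = -4/5
d8 = 17/20
d9 = -6/5
endpoint = (-24/5, 83/20)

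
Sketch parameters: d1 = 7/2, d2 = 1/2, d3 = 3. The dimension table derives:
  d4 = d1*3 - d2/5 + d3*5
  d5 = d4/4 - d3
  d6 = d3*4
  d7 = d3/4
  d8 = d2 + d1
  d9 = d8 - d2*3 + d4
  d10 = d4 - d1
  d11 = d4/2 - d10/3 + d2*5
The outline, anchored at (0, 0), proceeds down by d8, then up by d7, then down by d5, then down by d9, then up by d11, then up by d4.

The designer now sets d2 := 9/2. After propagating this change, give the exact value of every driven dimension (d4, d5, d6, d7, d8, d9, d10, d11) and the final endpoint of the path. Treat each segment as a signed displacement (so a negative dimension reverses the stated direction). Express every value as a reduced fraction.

Apply edit: d2 := 9/2
  d4 = d1*3 - d2/5 + d3*5 = 123/5
  d5 = d4/4 - d3 = 63/20
  d6 = d3*4 = 12
  d7 = d3/4 = 3/4
  d8 = d2 + d1 = 8
  d9 = d8 - d2*3 + d4 = 191/10
  d10 = d4 - d1 = 211/10
  d11 = d4/2 - d10/3 + d2*5 = 833/30
Walk from origin (0, 0):
  seg 1: down by d8 = 8 → (0, -8)
  seg 2: up by d7 = 3/4 → (0, -29/4)
  seg 3: down by d5 = 63/20 → (0, -52/5)
  seg 4: down by d9 = 191/10 → (0, -59/2)
  seg 5: up by d11 = 833/30 → (0, -26/15)
  seg 6: up by d4 = 123/5 → (0, 343/15)

d4 = 123/5
d5 = 63/20
d6 = 12
d7 = 3/4
d8 = 8
d9 = 191/10
d10 = 211/10
d11 = 833/30
endpoint = (0, 343/15)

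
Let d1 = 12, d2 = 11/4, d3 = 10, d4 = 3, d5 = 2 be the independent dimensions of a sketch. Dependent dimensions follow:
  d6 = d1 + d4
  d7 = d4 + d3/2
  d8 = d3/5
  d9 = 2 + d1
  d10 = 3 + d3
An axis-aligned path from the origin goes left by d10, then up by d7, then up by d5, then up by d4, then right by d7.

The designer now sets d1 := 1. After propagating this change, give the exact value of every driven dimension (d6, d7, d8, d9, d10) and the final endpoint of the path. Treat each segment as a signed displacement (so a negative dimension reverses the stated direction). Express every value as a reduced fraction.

Apply edit: d1 := 1
  d6 = d1 + d4 = 4
  d7 = d4 + d3/2 = 8
  d8 = d3/5 = 2
  d9 = 2 + d1 = 3
  d10 = 3 + d3 = 13
Walk from origin (0, 0):
  seg 1: left by d10 = 13 → (-13, 0)
  seg 2: up by d7 = 8 → (-13, 8)
  seg 3: up by d5 = 2 → (-13, 10)
  seg 4: up by d4 = 3 → (-13, 13)
  seg 5: right by d7 = 8 → (-5, 13)

d6 = 4
d7 = 8
d8 = 2
d9 = 3
d10 = 13
endpoint = (-5, 13)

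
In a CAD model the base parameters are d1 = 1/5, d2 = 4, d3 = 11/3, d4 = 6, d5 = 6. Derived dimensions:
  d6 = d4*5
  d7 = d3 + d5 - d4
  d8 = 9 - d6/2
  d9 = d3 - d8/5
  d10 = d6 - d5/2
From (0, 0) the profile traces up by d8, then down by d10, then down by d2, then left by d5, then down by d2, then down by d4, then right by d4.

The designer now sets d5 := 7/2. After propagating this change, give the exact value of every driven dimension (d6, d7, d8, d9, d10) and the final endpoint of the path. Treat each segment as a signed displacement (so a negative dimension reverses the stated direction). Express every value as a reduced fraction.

d6 = 30
d7 = 7/6
d8 = -6
d9 = 73/15
d10 = 113/4
endpoint = (5/2, -193/4)

Apply edit: d5 := 7/2
  d6 = d4*5 = 30
  d7 = d3 + d5 - d4 = 7/6
  d8 = 9 - d6/2 = -6
  d9 = d3 - d8/5 = 73/15
  d10 = d6 - d5/2 = 113/4
Walk from origin (0, 0):
  seg 1: up by d8 = -6 → (0, -6)
  seg 2: down by d10 = 113/4 → (0, -137/4)
  seg 3: down by d2 = 4 → (0, -153/4)
  seg 4: left by d5 = 7/2 → (-7/2, -153/4)
  seg 5: down by d2 = 4 → (-7/2, -169/4)
  seg 6: down by d4 = 6 → (-7/2, -193/4)
  seg 7: right by d4 = 6 → (5/2, -193/4)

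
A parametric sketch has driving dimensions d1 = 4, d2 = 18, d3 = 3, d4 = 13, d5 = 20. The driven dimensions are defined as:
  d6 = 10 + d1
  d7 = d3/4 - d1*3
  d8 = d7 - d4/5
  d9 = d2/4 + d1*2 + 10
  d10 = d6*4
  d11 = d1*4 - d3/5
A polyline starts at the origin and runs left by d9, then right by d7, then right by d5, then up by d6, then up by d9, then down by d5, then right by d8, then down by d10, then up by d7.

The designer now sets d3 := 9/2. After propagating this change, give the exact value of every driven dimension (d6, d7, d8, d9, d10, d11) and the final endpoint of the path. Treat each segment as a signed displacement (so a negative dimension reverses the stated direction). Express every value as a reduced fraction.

Apply edit: d3 := 9/2
  d6 = 10 + d1 = 14
  d7 = d3/4 - d1*3 = -87/8
  d8 = d7 - d4/5 = -539/40
  d9 = d2/4 + d1*2 + 10 = 45/2
  d10 = d6*4 = 56
  d11 = d1*4 - d3/5 = 151/10
Walk from origin (0, 0):
  seg 1: left by d9 = 45/2 → (-45/2, 0)
  seg 2: right by d7 = -87/8 → (-267/8, 0)
  seg 3: right by d5 = 20 → (-107/8, 0)
  seg 4: up by d6 = 14 → (-107/8, 14)
  seg 5: up by d9 = 45/2 → (-107/8, 73/2)
  seg 6: down by d5 = 20 → (-107/8, 33/2)
  seg 7: right by d8 = -539/40 → (-537/20, 33/2)
  seg 8: down by d10 = 56 → (-537/20, -79/2)
  seg 9: up by d7 = -87/8 → (-537/20, -403/8)

d6 = 14
d7 = -87/8
d8 = -539/40
d9 = 45/2
d10 = 56
d11 = 151/10
endpoint = (-537/20, -403/8)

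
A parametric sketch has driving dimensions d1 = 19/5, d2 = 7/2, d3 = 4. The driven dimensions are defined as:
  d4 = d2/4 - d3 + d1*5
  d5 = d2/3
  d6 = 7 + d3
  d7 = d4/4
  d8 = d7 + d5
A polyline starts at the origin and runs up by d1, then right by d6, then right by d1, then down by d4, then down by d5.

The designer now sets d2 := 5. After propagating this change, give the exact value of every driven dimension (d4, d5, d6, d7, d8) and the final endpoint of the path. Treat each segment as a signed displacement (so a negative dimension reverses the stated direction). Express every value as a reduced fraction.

Apply edit: d2 := 5
  d4 = d2/4 - d3 + d1*5 = 65/4
  d5 = d2/3 = 5/3
  d6 = 7 + d3 = 11
  d7 = d4/4 = 65/16
  d8 = d7 + d5 = 275/48
Walk from origin (0, 0):
  seg 1: up by d1 = 19/5 → (0, 19/5)
  seg 2: right by d6 = 11 → (11, 19/5)
  seg 3: right by d1 = 19/5 → (74/5, 19/5)
  seg 4: down by d4 = 65/4 → (74/5, -249/20)
  seg 5: down by d5 = 5/3 → (74/5, -847/60)

d4 = 65/4
d5 = 5/3
d6 = 11
d7 = 65/16
d8 = 275/48
endpoint = (74/5, -847/60)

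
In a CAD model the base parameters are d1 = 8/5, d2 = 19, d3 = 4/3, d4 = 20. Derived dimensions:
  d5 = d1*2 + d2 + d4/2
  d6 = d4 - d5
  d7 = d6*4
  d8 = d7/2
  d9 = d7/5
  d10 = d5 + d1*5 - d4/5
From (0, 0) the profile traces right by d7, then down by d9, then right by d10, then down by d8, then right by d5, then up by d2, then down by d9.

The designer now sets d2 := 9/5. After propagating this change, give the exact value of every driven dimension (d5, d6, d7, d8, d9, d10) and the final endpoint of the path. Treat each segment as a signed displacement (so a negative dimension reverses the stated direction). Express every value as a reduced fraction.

Apply edit: d2 := 9/5
  d5 = d1*2 + d2 + d4/2 = 15
  d6 = d4 - d5 = 5
  d7 = d6*4 = 20
  d8 = d7/2 = 10
  d9 = d7/5 = 4
  d10 = d5 + d1*5 - d4/5 = 19
Walk from origin (0, 0):
  seg 1: right by d7 = 20 → (20, 0)
  seg 2: down by d9 = 4 → (20, -4)
  seg 3: right by d10 = 19 → (39, -4)
  seg 4: down by d8 = 10 → (39, -14)
  seg 5: right by d5 = 15 → (54, -14)
  seg 6: up by d2 = 9/5 → (54, -61/5)
  seg 7: down by d9 = 4 → (54, -81/5)

d5 = 15
d6 = 5
d7 = 20
d8 = 10
d9 = 4
d10 = 19
endpoint = (54, -81/5)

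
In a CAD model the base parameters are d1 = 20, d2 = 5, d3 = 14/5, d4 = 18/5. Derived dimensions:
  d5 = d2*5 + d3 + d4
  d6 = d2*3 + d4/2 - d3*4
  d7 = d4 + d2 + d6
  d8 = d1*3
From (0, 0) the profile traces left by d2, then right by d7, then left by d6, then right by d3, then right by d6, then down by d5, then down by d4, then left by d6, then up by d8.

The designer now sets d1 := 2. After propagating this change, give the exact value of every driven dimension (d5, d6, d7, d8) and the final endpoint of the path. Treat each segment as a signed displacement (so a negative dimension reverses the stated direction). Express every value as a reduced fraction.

Apply edit: d1 := 2
  d5 = d2*5 + d3 + d4 = 157/5
  d6 = d2*3 + d4/2 - d3*4 = 28/5
  d7 = d4 + d2 + d6 = 71/5
  d8 = d1*3 = 6
Walk from origin (0, 0):
  seg 1: left by d2 = 5 → (-5, 0)
  seg 2: right by d7 = 71/5 → (46/5, 0)
  seg 3: left by d6 = 28/5 → (18/5, 0)
  seg 4: right by d3 = 14/5 → (32/5, 0)
  seg 5: right by d6 = 28/5 → (12, 0)
  seg 6: down by d5 = 157/5 → (12, -157/5)
  seg 7: down by d4 = 18/5 → (12, -35)
  seg 8: left by d6 = 28/5 → (32/5, -35)
  seg 9: up by d8 = 6 → (32/5, -29)

d5 = 157/5
d6 = 28/5
d7 = 71/5
d8 = 6
endpoint = (32/5, -29)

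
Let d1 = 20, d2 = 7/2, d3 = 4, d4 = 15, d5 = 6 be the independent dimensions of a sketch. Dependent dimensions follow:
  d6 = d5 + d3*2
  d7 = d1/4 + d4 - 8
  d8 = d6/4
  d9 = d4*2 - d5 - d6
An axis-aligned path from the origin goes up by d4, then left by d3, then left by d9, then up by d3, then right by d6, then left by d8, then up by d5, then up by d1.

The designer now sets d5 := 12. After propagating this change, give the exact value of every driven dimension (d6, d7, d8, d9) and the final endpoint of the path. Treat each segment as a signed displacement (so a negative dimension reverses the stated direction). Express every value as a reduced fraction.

d6 = 20
d7 = 12
d8 = 5
d9 = -2
endpoint = (13, 51)

Apply edit: d5 := 12
  d6 = d5 + d3*2 = 20
  d7 = d1/4 + d4 - 8 = 12
  d8 = d6/4 = 5
  d9 = d4*2 - d5 - d6 = -2
Walk from origin (0, 0):
  seg 1: up by d4 = 15 → (0, 15)
  seg 2: left by d3 = 4 → (-4, 15)
  seg 3: left by d9 = -2 → (-2, 15)
  seg 4: up by d3 = 4 → (-2, 19)
  seg 5: right by d6 = 20 → (18, 19)
  seg 6: left by d8 = 5 → (13, 19)
  seg 7: up by d5 = 12 → (13, 31)
  seg 8: up by d1 = 20 → (13, 51)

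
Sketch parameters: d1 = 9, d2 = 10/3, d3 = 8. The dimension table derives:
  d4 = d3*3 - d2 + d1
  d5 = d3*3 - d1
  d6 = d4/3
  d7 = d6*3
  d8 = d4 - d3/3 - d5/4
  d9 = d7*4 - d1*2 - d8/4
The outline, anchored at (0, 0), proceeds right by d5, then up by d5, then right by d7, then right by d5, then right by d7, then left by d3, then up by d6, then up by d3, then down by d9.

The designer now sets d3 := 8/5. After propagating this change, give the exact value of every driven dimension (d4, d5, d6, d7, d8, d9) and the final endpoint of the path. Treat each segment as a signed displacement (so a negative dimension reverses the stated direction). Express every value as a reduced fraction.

Apply edit: d3 := 8/5
  d4 = d3*3 - d2 + d1 = 157/15
  d5 = d3*3 - d1 = -21/5
  d6 = d4/3 = 157/45
  d7 = d6*3 = 157/15
  d8 = d4 - d3/3 - d5/4 = 659/60
  d9 = d7*4 - d1*2 - d8/4 = 5069/240
Walk from origin (0, 0):
  seg 1: right by d5 = -21/5 → (-21/5, 0)
  seg 2: up by d5 = -21/5 → (-21/5, -21/5)
  seg 3: right by d7 = 157/15 → (94/15, -21/5)
  seg 4: right by d5 = -21/5 → (31/15, -21/5)
  seg 5: right by d7 = 157/15 → (188/15, -21/5)
  seg 6: left by d3 = 8/5 → (164/15, -21/5)
  seg 7: up by d6 = 157/45 → (164/15, -32/45)
  seg 8: up by d3 = 8/5 → (164/15, 8/9)
  seg 9: down by d9 = 5069/240 → (164/15, -14567/720)

d4 = 157/15
d5 = -21/5
d6 = 157/45
d7 = 157/15
d8 = 659/60
d9 = 5069/240
endpoint = (164/15, -14567/720)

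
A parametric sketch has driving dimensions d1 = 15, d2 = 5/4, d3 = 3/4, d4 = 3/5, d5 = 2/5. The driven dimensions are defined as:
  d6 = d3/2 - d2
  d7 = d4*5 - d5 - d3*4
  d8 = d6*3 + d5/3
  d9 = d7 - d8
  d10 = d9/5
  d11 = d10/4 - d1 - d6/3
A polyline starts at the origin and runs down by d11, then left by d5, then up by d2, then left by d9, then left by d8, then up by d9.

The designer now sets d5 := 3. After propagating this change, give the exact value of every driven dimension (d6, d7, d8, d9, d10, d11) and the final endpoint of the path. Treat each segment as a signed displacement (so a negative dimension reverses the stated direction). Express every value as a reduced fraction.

Apply edit: d5 := 3
  d6 = d3/2 - d2 = -7/8
  d7 = d4*5 - d5 - d3*4 = -3
  d8 = d6*3 + d5/3 = -13/8
  d9 = d7 - d8 = -11/8
  d10 = d9/5 = -11/40
  d11 = d10/4 - d1 - d6/3 = -7093/480
Walk from origin (0, 0):
  seg 1: down by d11 = -7093/480 → (0, 7093/480)
  seg 2: left by d5 = 3 → (-3, 7093/480)
  seg 3: up by d2 = 5/4 → (-3, 7693/480)
  seg 4: left by d9 = -11/8 → (-13/8, 7693/480)
  seg 5: left by d8 = -13/8 → (0, 7693/480)
  seg 6: up by d9 = -11/8 → (0, 7033/480)

d6 = -7/8
d7 = -3
d8 = -13/8
d9 = -11/8
d10 = -11/40
d11 = -7093/480
endpoint = (0, 7033/480)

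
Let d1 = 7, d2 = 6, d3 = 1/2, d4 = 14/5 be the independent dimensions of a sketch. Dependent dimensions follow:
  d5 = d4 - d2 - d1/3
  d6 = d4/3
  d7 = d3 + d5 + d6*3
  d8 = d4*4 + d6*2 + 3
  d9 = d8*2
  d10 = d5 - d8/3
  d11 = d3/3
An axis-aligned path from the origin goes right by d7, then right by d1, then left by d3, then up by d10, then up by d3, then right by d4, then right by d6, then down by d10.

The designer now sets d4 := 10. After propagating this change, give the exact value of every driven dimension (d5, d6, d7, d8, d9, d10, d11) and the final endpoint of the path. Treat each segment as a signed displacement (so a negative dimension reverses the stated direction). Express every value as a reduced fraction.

d5 = 5/3
d6 = 10/3
d7 = 73/6
d8 = 149/3
d9 = 298/3
d10 = -134/9
d11 = 1/6
endpoint = (32, 1/2)

Apply edit: d4 := 10
  d5 = d4 - d2 - d1/3 = 5/3
  d6 = d4/3 = 10/3
  d7 = d3 + d5 + d6*3 = 73/6
  d8 = d4*4 + d6*2 + 3 = 149/3
  d9 = d8*2 = 298/3
  d10 = d5 - d8/3 = -134/9
  d11 = d3/3 = 1/6
Walk from origin (0, 0):
  seg 1: right by d7 = 73/6 → (73/6, 0)
  seg 2: right by d1 = 7 → (115/6, 0)
  seg 3: left by d3 = 1/2 → (56/3, 0)
  seg 4: up by d10 = -134/9 → (56/3, -134/9)
  seg 5: up by d3 = 1/2 → (56/3, -259/18)
  seg 6: right by d4 = 10 → (86/3, -259/18)
  seg 7: right by d6 = 10/3 → (32, -259/18)
  seg 8: down by d10 = -134/9 → (32, 1/2)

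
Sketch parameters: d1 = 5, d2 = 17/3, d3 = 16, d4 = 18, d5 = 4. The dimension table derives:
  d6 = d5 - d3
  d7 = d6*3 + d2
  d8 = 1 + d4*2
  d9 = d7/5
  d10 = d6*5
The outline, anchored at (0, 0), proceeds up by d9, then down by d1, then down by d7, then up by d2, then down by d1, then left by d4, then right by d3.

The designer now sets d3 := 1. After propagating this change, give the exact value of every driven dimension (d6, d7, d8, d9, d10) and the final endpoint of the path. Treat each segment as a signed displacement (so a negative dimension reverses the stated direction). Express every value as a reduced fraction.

d6 = 3
d7 = 44/3
d8 = 37
d9 = 44/15
d10 = 15
endpoint = (-17, -241/15)

Apply edit: d3 := 1
  d6 = d5 - d3 = 3
  d7 = d6*3 + d2 = 44/3
  d8 = 1 + d4*2 = 37
  d9 = d7/5 = 44/15
  d10 = d6*5 = 15
Walk from origin (0, 0):
  seg 1: up by d9 = 44/15 → (0, 44/15)
  seg 2: down by d1 = 5 → (0, -31/15)
  seg 3: down by d7 = 44/3 → (0, -251/15)
  seg 4: up by d2 = 17/3 → (0, -166/15)
  seg 5: down by d1 = 5 → (0, -241/15)
  seg 6: left by d4 = 18 → (-18, -241/15)
  seg 7: right by d3 = 1 → (-17, -241/15)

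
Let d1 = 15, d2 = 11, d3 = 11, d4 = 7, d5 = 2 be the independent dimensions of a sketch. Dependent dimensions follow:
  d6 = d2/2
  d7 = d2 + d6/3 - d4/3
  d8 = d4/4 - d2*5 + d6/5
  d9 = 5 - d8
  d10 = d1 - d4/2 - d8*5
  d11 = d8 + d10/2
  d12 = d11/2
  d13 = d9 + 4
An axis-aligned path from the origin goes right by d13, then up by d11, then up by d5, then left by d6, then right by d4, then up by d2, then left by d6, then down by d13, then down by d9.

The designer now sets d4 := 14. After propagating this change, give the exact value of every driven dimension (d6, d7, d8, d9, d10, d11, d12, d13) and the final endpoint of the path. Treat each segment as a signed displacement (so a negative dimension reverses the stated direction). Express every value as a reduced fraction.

Apply edit: d4 := 14
  d6 = d2/2 = 11/2
  d7 = d2 + d6/3 - d4/3 = 49/6
  d8 = d4/4 - d2*5 + d6/5 = -252/5
  d9 = 5 - d8 = 277/5
  d10 = d1 - d4/2 - d8*5 = 260
  d11 = d8 + d10/2 = 398/5
  d12 = d11/2 = 199/5
  d13 = d9 + 4 = 297/5
Walk from origin (0, 0):
  seg 1: right by d13 = 297/5 → (297/5, 0)
  seg 2: up by d11 = 398/5 → (297/5, 398/5)
  seg 3: up by d5 = 2 → (297/5, 408/5)
  seg 4: left by d6 = 11/2 → (539/10, 408/5)
  seg 5: right by d4 = 14 → (679/10, 408/5)
  seg 6: up by d2 = 11 → (679/10, 463/5)
  seg 7: left by d6 = 11/2 → (312/5, 463/5)
  seg 8: down by d13 = 297/5 → (312/5, 166/5)
  seg 9: down by d9 = 277/5 → (312/5, -111/5)

d6 = 11/2
d7 = 49/6
d8 = -252/5
d9 = 277/5
d10 = 260
d11 = 398/5
d12 = 199/5
d13 = 297/5
endpoint = (312/5, -111/5)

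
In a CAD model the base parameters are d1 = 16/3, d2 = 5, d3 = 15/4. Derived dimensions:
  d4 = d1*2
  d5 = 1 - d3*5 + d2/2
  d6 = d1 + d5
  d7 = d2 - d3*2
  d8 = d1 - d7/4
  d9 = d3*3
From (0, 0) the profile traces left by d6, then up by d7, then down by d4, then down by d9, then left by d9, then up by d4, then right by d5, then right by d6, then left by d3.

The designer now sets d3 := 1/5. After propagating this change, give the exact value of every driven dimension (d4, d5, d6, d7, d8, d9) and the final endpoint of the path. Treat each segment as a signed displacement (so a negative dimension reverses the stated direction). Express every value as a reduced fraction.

Apply edit: d3 := 1/5
  d4 = d1*2 = 32/3
  d5 = 1 - d3*5 + d2/2 = 5/2
  d6 = d1 + d5 = 47/6
  d7 = d2 - d3*2 = 23/5
  d8 = d1 - d7/4 = 251/60
  d9 = d3*3 = 3/5
Walk from origin (0, 0):
  seg 1: left by d6 = 47/6 → (-47/6, 0)
  seg 2: up by d7 = 23/5 → (-47/6, 23/5)
  seg 3: down by d4 = 32/3 → (-47/6, -91/15)
  seg 4: down by d9 = 3/5 → (-47/6, -20/3)
  seg 5: left by d9 = 3/5 → (-253/30, -20/3)
  seg 6: up by d4 = 32/3 → (-253/30, 4)
  seg 7: right by d5 = 5/2 → (-89/15, 4)
  seg 8: right by d6 = 47/6 → (19/10, 4)
  seg 9: left by d3 = 1/5 → (17/10, 4)

d4 = 32/3
d5 = 5/2
d6 = 47/6
d7 = 23/5
d8 = 251/60
d9 = 3/5
endpoint = (17/10, 4)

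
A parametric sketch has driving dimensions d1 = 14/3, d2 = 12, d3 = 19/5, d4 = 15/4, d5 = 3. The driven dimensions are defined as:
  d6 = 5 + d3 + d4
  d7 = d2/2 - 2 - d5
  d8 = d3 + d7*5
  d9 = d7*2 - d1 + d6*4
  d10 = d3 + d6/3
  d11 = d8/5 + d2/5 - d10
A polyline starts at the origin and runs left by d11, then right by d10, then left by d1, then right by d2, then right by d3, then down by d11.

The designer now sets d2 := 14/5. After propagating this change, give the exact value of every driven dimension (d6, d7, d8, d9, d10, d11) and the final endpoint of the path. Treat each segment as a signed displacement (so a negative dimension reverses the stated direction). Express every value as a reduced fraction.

Apply edit: d2 := 14/5
  d6 = 5 + d3 + d4 = 251/20
  d7 = d2/2 - 2 - d5 = -18/5
  d8 = d3 + d7*5 = -71/5
  d9 = d7*2 - d1 + d6*4 = 115/3
  d10 = d3 + d6/3 = 479/60
  d11 = d8/5 + d2/5 - d10 = -3079/300
Walk from origin (0, 0):
  seg 1: left by d11 = -3079/300 → (3079/300, 0)
  seg 2: right by d10 = 479/60 → (2737/150, 0)
  seg 3: left by d1 = 14/3 → (679/50, 0)
  seg 4: right by d2 = 14/5 → (819/50, 0)
  seg 5: right by d3 = 19/5 → (1009/50, 0)
  seg 6: down by d11 = -3079/300 → (1009/50, 3079/300)

d6 = 251/20
d7 = -18/5
d8 = -71/5
d9 = 115/3
d10 = 479/60
d11 = -3079/300
endpoint = (1009/50, 3079/300)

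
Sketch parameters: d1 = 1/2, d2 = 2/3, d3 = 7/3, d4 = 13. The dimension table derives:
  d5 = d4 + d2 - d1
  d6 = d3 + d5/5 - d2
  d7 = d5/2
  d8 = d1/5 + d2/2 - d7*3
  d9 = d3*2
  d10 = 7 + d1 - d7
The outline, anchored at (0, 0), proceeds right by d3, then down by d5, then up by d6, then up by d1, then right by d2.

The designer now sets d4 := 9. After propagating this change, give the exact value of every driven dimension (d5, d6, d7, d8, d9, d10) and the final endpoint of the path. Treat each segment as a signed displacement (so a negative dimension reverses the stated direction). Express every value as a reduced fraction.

d5 = 55/6
d6 = 7/2
d7 = 55/12
d8 = -799/60
d9 = 14/3
d10 = 35/12
endpoint = (3, -31/6)

Apply edit: d4 := 9
  d5 = d4 + d2 - d1 = 55/6
  d6 = d3 + d5/5 - d2 = 7/2
  d7 = d5/2 = 55/12
  d8 = d1/5 + d2/2 - d7*3 = -799/60
  d9 = d3*2 = 14/3
  d10 = 7 + d1 - d7 = 35/12
Walk from origin (0, 0):
  seg 1: right by d3 = 7/3 → (7/3, 0)
  seg 2: down by d5 = 55/6 → (7/3, -55/6)
  seg 3: up by d6 = 7/2 → (7/3, -17/3)
  seg 4: up by d1 = 1/2 → (7/3, -31/6)
  seg 5: right by d2 = 2/3 → (3, -31/6)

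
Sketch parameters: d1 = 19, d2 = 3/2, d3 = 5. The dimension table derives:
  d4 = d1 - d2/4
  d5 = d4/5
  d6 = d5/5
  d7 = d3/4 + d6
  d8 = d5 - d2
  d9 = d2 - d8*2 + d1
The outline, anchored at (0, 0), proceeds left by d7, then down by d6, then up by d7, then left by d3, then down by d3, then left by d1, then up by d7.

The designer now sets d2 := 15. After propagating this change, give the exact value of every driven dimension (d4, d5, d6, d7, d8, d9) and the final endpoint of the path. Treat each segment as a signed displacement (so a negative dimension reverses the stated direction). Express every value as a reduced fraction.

d4 = 61/4
d5 = 61/20
d6 = 61/100
d7 = 93/50
d8 = -239/20
d9 = 579/10
endpoint = (-1293/50, -189/100)

Apply edit: d2 := 15
  d4 = d1 - d2/4 = 61/4
  d5 = d4/5 = 61/20
  d6 = d5/5 = 61/100
  d7 = d3/4 + d6 = 93/50
  d8 = d5 - d2 = -239/20
  d9 = d2 - d8*2 + d1 = 579/10
Walk from origin (0, 0):
  seg 1: left by d7 = 93/50 → (-93/50, 0)
  seg 2: down by d6 = 61/100 → (-93/50, -61/100)
  seg 3: up by d7 = 93/50 → (-93/50, 5/4)
  seg 4: left by d3 = 5 → (-343/50, 5/4)
  seg 5: down by d3 = 5 → (-343/50, -15/4)
  seg 6: left by d1 = 19 → (-1293/50, -15/4)
  seg 7: up by d7 = 93/50 → (-1293/50, -189/100)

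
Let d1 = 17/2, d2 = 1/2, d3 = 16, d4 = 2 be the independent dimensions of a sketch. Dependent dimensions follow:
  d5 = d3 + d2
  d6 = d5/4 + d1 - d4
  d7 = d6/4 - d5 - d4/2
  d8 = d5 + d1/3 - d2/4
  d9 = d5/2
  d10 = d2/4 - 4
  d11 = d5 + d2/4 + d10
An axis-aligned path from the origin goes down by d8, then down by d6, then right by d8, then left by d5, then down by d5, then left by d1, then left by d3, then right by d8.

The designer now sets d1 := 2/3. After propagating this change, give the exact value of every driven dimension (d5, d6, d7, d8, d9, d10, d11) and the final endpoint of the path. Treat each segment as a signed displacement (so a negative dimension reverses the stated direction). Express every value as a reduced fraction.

Apply edit: d1 := 2/3
  d5 = d3 + d2 = 33/2
  d6 = d5/4 + d1 - d4 = 67/24
  d7 = d6/4 - d5 - d4/2 = -1613/96
  d8 = d5 + d1/3 - d2/4 = 1195/72
  d9 = d5/2 = 33/4
  d10 = d2/4 - 4 = -31/8
  d11 = d5 + d2/4 + d10 = 51/4
Walk from origin (0, 0):
  seg 1: down by d8 = 1195/72 → (0, -1195/72)
  seg 2: down by d6 = 67/24 → (0, -349/18)
  seg 3: right by d8 = 1195/72 → (1195/72, -349/18)
  seg 4: left by d5 = 33/2 → (7/72, -349/18)
  seg 5: down by d5 = 33/2 → (7/72, -323/9)
  seg 6: left by d1 = 2/3 → (-41/72, -323/9)
  seg 7: left by d3 = 16 → (-1193/72, -323/9)
  seg 8: right by d8 = 1195/72 → (1/36, -323/9)

d5 = 33/2
d6 = 67/24
d7 = -1613/96
d8 = 1195/72
d9 = 33/4
d10 = -31/8
d11 = 51/4
endpoint = (1/36, -323/9)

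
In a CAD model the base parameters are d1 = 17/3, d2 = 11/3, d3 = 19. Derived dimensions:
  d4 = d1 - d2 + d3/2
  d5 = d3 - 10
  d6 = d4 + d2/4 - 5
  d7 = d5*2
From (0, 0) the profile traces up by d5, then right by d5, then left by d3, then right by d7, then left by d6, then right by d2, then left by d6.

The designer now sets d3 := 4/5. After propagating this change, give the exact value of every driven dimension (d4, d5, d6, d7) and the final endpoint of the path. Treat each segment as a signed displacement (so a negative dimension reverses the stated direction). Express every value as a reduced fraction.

d4 = 12/5
d5 = -46/5
d6 = -101/60
d7 = -92/5
endpoint = (-641/30, -46/5)

Apply edit: d3 := 4/5
  d4 = d1 - d2 + d3/2 = 12/5
  d5 = d3 - 10 = -46/5
  d6 = d4 + d2/4 - 5 = -101/60
  d7 = d5*2 = -92/5
Walk from origin (0, 0):
  seg 1: up by d5 = -46/5 → (0, -46/5)
  seg 2: right by d5 = -46/5 → (-46/5, -46/5)
  seg 3: left by d3 = 4/5 → (-10, -46/5)
  seg 4: right by d7 = -92/5 → (-142/5, -46/5)
  seg 5: left by d6 = -101/60 → (-1603/60, -46/5)
  seg 6: right by d2 = 11/3 → (-461/20, -46/5)
  seg 7: left by d6 = -101/60 → (-641/30, -46/5)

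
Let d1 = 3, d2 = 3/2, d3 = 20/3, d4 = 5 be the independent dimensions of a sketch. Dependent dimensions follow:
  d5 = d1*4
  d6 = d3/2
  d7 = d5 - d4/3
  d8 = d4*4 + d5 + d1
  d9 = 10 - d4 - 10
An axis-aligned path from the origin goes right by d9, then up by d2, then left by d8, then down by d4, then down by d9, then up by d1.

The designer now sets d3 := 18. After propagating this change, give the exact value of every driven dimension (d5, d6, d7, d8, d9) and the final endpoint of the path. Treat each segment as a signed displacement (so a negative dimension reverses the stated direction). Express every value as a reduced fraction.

Apply edit: d3 := 18
  d5 = d1*4 = 12
  d6 = d3/2 = 9
  d7 = d5 - d4/3 = 31/3
  d8 = d4*4 + d5 + d1 = 35
  d9 = 10 - d4 - 10 = -5
Walk from origin (0, 0):
  seg 1: right by d9 = -5 → (-5, 0)
  seg 2: up by d2 = 3/2 → (-5, 3/2)
  seg 3: left by d8 = 35 → (-40, 3/2)
  seg 4: down by d4 = 5 → (-40, -7/2)
  seg 5: down by d9 = -5 → (-40, 3/2)
  seg 6: up by d1 = 3 → (-40, 9/2)

d5 = 12
d6 = 9
d7 = 31/3
d8 = 35
d9 = -5
endpoint = (-40, 9/2)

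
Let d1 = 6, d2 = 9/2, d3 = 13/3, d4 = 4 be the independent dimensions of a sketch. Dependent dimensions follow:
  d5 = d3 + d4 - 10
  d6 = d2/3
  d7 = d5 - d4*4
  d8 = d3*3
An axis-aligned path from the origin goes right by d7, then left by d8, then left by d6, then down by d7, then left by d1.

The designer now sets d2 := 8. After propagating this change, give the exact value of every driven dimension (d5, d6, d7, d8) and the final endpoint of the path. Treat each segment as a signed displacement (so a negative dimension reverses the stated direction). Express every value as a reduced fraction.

Apply edit: d2 := 8
  d5 = d3 + d4 - 10 = -5/3
  d6 = d2/3 = 8/3
  d7 = d5 - d4*4 = -53/3
  d8 = d3*3 = 13
Walk from origin (0, 0):
  seg 1: right by d7 = -53/3 → (-53/3, 0)
  seg 2: left by d8 = 13 → (-92/3, 0)
  seg 3: left by d6 = 8/3 → (-100/3, 0)
  seg 4: down by d7 = -53/3 → (-100/3, 53/3)
  seg 5: left by d1 = 6 → (-118/3, 53/3)

d5 = -5/3
d6 = 8/3
d7 = -53/3
d8 = 13
endpoint = (-118/3, 53/3)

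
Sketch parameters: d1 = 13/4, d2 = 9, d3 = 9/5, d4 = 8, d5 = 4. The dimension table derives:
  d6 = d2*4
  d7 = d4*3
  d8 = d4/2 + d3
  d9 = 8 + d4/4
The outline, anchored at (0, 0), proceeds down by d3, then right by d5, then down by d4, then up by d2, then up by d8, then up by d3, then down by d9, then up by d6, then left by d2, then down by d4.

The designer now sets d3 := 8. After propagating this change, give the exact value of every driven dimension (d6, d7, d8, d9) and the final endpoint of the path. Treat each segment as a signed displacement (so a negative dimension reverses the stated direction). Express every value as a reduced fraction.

Apply edit: d3 := 8
  d6 = d2*4 = 36
  d7 = d4*3 = 24
  d8 = d4/2 + d3 = 12
  d9 = 8 + d4/4 = 10
Walk from origin (0, 0):
  seg 1: down by d3 = 8 → (0, -8)
  seg 2: right by d5 = 4 → (4, -8)
  seg 3: down by d4 = 8 → (4, -16)
  seg 4: up by d2 = 9 → (4, -7)
  seg 5: up by d8 = 12 → (4, 5)
  seg 6: up by d3 = 8 → (4, 13)
  seg 7: down by d9 = 10 → (4, 3)
  seg 8: up by d6 = 36 → (4, 39)
  seg 9: left by d2 = 9 → (-5, 39)
  seg 10: down by d4 = 8 → (-5, 31)

d6 = 36
d7 = 24
d8 = 12
d9 = 10
endpoint = (-5, 31)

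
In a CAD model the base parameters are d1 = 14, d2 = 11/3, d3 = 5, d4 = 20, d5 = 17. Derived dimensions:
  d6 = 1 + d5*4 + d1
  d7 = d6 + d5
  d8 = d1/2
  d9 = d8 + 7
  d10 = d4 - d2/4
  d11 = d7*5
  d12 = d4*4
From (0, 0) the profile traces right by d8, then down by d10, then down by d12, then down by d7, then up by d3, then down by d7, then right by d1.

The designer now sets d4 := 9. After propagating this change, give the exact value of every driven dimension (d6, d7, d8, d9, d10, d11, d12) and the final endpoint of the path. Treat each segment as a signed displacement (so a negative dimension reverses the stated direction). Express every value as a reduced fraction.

Apply edit: d4 := 9
  d6 = 1 + d5*4 + d1 = 83
  d7 = d6 + d5 = 100
  d8 = d1/2 = 7
  d9 = d8 + 7 = 14
  d10 = d4 - d2/4 = 97/12
  d11 = d7*5 = 500
  d12 = d4*4 = 36
Walk from origin (0, 0):
  seg 1: right by d8 = 7 → (7, 0)
  seg 2: down by d10 = 97/12 → (7, -97/12)
  seg 3: down by d12 = 36 → (7, -529/12)
  seg 4: down by d7 = 100 → (7, -1729/12)
  seg 5: up by d3 = 5 → (7, -1669/12)
  seg 6: down by d7 = 100 → (7, -2869/12)
  seg 7: right by d1 = 14 → (21, -2869/12)

d6 = 83
d7 = 100
d8 = 7
d9 = 14
d10 = 97/12
d11 = 500
d12 = 36
endpoint = (21, -2869/12)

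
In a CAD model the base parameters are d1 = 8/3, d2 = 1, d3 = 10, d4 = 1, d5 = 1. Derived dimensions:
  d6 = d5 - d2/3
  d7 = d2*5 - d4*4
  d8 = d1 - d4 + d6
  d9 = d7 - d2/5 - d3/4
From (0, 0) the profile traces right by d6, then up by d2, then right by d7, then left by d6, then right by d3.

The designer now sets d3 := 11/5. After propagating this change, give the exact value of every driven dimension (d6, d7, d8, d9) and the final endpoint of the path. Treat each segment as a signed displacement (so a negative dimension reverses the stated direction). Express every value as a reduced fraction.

Apply edit: d3 := 11/5
  d6 = d5 - d2/3 = 2/3
  d7 = d2*5 - d4*4 = 1
  d8 = d1 - d4 + d6 = 7/3
  d9 = d7 - d2/5 - d3/4 = 1/4
Walk from origin (0, 0):
  seg 1: right by d6 = 2/3 → (2/3, 0)
  seg 2: up by d2 = 1 → (2/3, 1)
  seg 3: right by d7 = 1 → (5/3, 1)
  seg 4: left by d6 = 2/3 → (1, 1)
  seg 5: right by d3 = 11/5 → (16/5, 1)

d6 = 2/3
d7 = 1
d8 = 7/3
d9 = 1/4
endpoint = (16/5, 1)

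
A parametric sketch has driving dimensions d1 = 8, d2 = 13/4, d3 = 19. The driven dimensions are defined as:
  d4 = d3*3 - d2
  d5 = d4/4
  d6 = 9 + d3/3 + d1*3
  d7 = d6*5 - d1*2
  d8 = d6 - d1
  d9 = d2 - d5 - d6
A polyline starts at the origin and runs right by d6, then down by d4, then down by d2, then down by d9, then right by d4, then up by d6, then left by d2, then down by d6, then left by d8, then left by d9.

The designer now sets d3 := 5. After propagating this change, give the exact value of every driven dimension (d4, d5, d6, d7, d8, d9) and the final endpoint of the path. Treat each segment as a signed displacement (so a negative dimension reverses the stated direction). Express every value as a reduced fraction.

Apply edit: d3 := 5
  d4 = d3*3 - d2 = 47/4
  d5 = d4/4 = 47/16
  d6 = 9 + d3/3 + d1*3 = 104/3
  d7 = d6*5 - d1*2 = 472/3
  d8 = d6 - d1 = 80/3
  d9 = d2 - d5 - d6 = -1649/48
Walk from origin (0, 0):
  seg 1: right by d6 = 104/3 → (104/3, 0)
  seg 2: down by d4 = 47/4 → (104/3, -47/4)
  seg 3: down by d2 = 13/4 → (104/3, -15)
  seg 4: down by d9 = -1649/48 → (104/3, 929/48)
  seg 5: right by d4 = 47/4 → (557/12, 929/48)
  seg 6: up by d6 = 104/3 → (557/12, 2593/48)
  seg 7: left by d2 = 13/4 → (259/6, 2593/48)
  seg 8: down by d6 = 104/3 → (259/6, 929/48)
  seg 9: left by d8 = 80/3 → (33/2, 929/48)
  seg 10: left by d9 = -1649/48 → (2441/48, 929/48)

d4 = 47/4
d5 = 47/16
d6 = 104/3
d7 = 472/3
d8 = 80/3
d9 = -1649/48
endpoint = (2441/48, 929/48)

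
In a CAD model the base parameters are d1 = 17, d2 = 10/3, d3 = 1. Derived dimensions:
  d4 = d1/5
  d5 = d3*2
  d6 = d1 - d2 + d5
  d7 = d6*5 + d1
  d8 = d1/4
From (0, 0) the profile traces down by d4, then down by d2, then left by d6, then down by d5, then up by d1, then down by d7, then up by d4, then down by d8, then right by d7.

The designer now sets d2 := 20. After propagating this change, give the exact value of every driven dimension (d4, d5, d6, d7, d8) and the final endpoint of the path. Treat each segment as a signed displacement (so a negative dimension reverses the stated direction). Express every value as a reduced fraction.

d4 = 17/5
d5 = 2
d6 = -1
d7 = 12
d8 = 17/4
endpoint = (13, -85/4)

Apply edit: d2 := 20
  d4 = d1/5 = 17/5
  d5 = d3*2 = 2
  d6 = d1 - d2 + d5 = -1
  d7 = d6*5 + d1 = 12
  d8 = d1/4 = 17/4
Walk from origin (0, 0):
  seg 1: down by d4 = 17/5 → (0, -17/5)
  seg 2: down by d2 = 20 → (0, -117/5)
  seg 3: left by d6 = -1 → (1, -117/5)
  seg 4: down by d5 = 2 → (1, -127/5)
  seg 5: up by d1 = 17 → (1, -42/5)
  seg 6: down by d7 = 12 → (1, -102/5)
  seg 7: up by d4 = 17/5 → (1, -17)
  seg 8: down by d8 = 17/4 → (1, -85/4)
  seg 9: right by d7 = 12 → (13, -85/4)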